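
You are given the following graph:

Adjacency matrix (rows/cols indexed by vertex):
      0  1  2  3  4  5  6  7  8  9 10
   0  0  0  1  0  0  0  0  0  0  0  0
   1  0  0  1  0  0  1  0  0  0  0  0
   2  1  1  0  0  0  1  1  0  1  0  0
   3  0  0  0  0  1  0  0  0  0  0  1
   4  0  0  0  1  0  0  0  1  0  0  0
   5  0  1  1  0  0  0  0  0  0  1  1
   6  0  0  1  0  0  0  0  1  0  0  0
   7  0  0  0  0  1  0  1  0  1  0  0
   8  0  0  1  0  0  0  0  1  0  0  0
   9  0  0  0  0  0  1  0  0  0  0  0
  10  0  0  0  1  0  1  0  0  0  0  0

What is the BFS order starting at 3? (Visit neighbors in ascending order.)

BFS from vertex 3 (neighbors processed in ascending order):
Visit order: 3, 4, 10, 7, 5, 6, 8, 1, 2, 9, 0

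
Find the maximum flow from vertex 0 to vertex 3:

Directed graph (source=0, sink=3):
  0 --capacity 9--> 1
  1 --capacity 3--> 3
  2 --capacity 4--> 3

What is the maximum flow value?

Computing max flow:
  Flow on (0->1): 3/9
  Flow on (1->3): 3/3
Maximum flow = 3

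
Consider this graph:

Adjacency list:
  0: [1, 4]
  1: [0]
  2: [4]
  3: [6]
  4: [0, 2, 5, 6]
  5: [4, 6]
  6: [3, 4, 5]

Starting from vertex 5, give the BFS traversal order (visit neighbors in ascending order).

BFS from vertex 5 (neighbors processed in ascending order):
Visit order: 5, 4, 6, 0, 2, 3, 1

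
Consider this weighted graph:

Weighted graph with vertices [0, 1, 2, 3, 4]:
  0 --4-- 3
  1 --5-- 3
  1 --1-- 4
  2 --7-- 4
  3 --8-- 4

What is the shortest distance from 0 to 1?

Using Dijkstra's algorithm from vertex 0:
Shortest path: 0 -> 3 -> 1
Total weight: 4 + 5 = 9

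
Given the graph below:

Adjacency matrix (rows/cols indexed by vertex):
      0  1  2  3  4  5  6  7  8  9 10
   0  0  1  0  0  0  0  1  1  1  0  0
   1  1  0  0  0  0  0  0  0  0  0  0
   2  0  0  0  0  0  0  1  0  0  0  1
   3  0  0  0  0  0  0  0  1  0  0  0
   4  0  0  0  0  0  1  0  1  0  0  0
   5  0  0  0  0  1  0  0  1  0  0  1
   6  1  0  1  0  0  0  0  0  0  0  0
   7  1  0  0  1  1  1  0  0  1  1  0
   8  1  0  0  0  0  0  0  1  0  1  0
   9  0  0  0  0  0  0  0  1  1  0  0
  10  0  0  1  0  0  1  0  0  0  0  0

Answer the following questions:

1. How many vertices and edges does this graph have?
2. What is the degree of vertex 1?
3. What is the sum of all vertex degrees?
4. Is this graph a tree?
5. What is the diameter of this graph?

Count: 11 vertices, 14 edges.
Vertex 1 has neighbors [0], degree = 1.
Handshaking lemma: 2 * 14 = 28.
A tree on 11 vertices has 10 edges. This graph has 14 edges (4 extra). Not a tree.
Diameter (longest shortest path) = 4.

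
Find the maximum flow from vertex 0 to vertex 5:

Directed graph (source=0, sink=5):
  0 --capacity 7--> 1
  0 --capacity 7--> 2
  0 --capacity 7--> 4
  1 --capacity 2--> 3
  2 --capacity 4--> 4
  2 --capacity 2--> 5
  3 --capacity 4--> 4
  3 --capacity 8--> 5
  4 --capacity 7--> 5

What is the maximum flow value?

Computing max flow:
  Flow on (0->1): 2/7
  Flow on (0->2): 6/7
  Flow on (0->4): 3/7
  Flow on (1->3): 2/2
  Flow on (2->4): 4/4
  Flow on (2->5): 2/2
  Flow on (3->5): 2/8
  Flow on (4->5): 7/7
Maximum flow = 11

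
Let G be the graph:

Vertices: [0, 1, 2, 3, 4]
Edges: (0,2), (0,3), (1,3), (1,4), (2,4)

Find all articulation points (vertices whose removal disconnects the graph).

No articulation points. The graph is biconnected.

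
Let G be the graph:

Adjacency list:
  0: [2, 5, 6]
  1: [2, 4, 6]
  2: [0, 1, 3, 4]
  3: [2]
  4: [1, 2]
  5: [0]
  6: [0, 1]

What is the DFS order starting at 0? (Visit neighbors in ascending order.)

DFS from vertex 0 (neighbors processed in ascending order):
Visit order: 0, 2, 1, 4, 6, 3, 5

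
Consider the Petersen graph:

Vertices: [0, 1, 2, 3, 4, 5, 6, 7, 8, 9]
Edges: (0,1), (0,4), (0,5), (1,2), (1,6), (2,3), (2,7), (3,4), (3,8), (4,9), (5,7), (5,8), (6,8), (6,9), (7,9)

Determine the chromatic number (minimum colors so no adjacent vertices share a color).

The Petersen graph contains odd cycles (e.g. the outer 5-cycle), so chi >= 3.
A proper 3-coloring exists (it is a well-known 3-chromatic graph).
Chromatic number = 3.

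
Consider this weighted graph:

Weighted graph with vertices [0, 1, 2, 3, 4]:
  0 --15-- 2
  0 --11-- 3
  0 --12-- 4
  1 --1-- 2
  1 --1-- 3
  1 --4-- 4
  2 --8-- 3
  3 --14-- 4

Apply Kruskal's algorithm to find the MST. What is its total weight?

Applying Kruskal's algorithm (sort edges by weight, add if no cycle):
  Add (1,3) w=1
  Add (1,2) w=1
  Add (1,4) w=4
  Skip (2,3) w=8 (creates cycle)
  Add (0,3) w=11
  Skip (0,4) w=12 (creates cycle)
  Skip (3,4) w=14 (creates cycle)
  Skip (0,2) w=15 (creates cycle)
MST weight = 17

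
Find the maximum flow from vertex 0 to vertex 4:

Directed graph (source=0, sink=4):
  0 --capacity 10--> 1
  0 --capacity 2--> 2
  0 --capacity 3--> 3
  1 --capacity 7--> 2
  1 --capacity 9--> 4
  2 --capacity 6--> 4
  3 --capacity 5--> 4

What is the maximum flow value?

Computing max flow:
  Flow on (0->1): 10/10
  Flow on (0->2): 2/2
  Flow on (0->3): 3/3
  Flow on (1->2): 1/7
  Flow on (1->4): 9/9
  Flow on (2->4): 3/6
  Flow on (3->4): 3/5
Maximum flow = 15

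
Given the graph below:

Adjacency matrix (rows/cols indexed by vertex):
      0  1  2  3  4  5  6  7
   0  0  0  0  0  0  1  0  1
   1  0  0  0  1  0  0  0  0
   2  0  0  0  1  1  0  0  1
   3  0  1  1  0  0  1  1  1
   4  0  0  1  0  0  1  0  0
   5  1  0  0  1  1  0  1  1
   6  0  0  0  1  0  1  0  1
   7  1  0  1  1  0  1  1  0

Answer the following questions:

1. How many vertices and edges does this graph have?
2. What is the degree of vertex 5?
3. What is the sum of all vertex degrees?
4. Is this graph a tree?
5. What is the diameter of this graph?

Count: 8 vertices, 13 edges.
Vertex 5 has neighbors [0, 3, 4, 6, 7], degree = 5.
Handshaking lemma: 2 * 13 = 26.
A tree on 8 vertices has 7 edges. This graph has 13 edges (6 extra). Not a tree.
Diameter (longest shortest path) = 3.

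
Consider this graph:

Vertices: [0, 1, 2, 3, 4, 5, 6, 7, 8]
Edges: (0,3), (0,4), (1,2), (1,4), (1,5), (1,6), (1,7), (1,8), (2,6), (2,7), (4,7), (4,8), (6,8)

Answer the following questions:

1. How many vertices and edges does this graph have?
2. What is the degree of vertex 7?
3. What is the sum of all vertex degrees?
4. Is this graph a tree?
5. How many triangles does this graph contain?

Count: 9 vertices, 13 edges.
Vertex 7 has neighbors [1, 2, 4], degree = 3.
Handshaking lemma: 2 * 13 = 26.
A tree on 9 vertices has 8 edges. This graph has 13 edges (5 extra). Not a tree.
Number of triangles = 5.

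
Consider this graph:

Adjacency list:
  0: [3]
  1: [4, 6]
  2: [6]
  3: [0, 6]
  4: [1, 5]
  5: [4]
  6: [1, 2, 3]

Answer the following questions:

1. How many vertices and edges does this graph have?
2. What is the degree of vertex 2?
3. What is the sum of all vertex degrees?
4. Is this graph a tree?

Count: 7 vertices, 6 edges.
Vertex 2 has neighbors [6], degree = 1.
Handshaking lemma: 2 * 6 = 12.
A graph is a tree iff it is connected and has exactly n-1 edges. This graph is connected (all 7 vertices in one component) and has 7-1 = 6 edges. It is a tree.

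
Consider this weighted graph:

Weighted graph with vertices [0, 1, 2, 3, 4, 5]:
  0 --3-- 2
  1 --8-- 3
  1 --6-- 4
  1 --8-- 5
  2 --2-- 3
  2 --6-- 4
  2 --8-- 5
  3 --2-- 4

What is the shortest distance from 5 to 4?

Using Dijkstra's algorithm from vertex 5:
Shortest path: 5 -> 2 -> 3 -> 4
Total weight: 8 + 2 + 2 = 12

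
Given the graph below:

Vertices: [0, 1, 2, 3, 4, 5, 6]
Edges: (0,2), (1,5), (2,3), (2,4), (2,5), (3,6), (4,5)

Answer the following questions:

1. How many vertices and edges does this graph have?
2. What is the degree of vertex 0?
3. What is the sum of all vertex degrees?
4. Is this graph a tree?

Count: 7 vertices, 7 edges.
Vertex 0 has neighbors [2], degree = 1.
Handshaking lemma: 2 * 7 = 14.
A tree on 7 vertices has 6 edges. This graph has 7 edges (1 extra). Not a tree.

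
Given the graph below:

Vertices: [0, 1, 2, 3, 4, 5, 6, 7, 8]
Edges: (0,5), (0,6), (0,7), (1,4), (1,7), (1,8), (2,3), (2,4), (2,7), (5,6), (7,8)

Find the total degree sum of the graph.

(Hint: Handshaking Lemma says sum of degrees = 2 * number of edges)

Count edges: 11 edges.
By Handshaking Lemma: sum of degrees = 2 * 11 = 22.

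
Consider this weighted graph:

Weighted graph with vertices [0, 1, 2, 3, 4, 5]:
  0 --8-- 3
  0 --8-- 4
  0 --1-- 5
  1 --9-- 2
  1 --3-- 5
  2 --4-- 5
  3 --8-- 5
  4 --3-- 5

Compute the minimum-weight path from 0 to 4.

Using Dijkstra's algorithm from vertex 0:
Shortest path: 0 -> 5 -> 4
Total weight: 1 + 3 = 4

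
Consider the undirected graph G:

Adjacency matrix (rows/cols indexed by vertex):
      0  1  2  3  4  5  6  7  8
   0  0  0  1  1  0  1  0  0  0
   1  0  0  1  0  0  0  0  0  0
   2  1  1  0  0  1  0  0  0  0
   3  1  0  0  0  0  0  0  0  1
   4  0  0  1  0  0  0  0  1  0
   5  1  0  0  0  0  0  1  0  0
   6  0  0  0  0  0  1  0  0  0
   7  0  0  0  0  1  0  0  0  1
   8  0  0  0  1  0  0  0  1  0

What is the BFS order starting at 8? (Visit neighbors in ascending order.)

BFS from vertex 8 (neighbors processed in ascending order):
Visit order: 8, 3, 7, 0, 4, 2, 5, 1, 6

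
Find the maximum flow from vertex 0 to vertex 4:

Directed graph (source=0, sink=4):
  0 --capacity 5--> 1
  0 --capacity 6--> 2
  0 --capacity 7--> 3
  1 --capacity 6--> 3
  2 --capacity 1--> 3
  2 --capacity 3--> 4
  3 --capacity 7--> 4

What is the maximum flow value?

Computing max flow:
  Flow on (0->2): 4/6
  Flow on (0->3): 6/7
  Flow on (2->3): 1/1
  Flow on (2->4): 3/3
  Flow on (3->4): 7/7
Maximum flow = 10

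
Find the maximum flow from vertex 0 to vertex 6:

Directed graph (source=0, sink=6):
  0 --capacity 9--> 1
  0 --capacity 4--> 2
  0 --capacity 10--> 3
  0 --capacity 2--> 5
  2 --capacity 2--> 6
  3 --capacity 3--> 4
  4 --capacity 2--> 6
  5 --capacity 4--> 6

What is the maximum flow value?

Computing max flow:
  Flow on (0->2): 2/4
  Flow on (0->3): 2/10
  Flow on (0->5): 2/2
  Flow on (2->6): 2/2
  Flow on (3->4): 2/3
  Flow on (4->6): 2/2
  Flow on (5->6): 2/4
Maximum flow = 6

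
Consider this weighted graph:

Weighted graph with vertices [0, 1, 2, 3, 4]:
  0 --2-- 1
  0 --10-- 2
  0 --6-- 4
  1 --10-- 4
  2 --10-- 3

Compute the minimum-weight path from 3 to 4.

Using Dijkstra's algorithm from vertex 3:
Shortest path: 3 -> 2 -> 0 -> 4
Total weight: 10 + 10 + 6 = 26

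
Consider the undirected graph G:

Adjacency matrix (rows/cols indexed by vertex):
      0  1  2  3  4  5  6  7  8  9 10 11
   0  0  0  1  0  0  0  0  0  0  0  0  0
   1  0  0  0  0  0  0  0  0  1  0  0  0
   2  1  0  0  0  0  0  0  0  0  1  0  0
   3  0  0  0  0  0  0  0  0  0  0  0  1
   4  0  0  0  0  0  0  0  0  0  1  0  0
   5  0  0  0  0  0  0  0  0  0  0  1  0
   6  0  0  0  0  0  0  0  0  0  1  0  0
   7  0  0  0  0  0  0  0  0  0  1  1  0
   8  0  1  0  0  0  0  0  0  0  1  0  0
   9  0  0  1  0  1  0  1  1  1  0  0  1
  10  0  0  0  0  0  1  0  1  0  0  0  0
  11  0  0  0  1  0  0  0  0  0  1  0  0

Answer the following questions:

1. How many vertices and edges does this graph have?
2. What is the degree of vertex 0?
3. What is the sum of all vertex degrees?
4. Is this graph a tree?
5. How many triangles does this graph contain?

Count: 12 vertices, 11 edges.
Vertex 0 has neighbors [2], degree = 1.
Handshaking lemma: 2 * 11 = 22.
A graph is a tree iff it is connected and has exactly n-1 edges. This graph is connected (all 12 vertices in one component) and has 12-1 = 11 edges. It is a tree.
Number of triangles = 0.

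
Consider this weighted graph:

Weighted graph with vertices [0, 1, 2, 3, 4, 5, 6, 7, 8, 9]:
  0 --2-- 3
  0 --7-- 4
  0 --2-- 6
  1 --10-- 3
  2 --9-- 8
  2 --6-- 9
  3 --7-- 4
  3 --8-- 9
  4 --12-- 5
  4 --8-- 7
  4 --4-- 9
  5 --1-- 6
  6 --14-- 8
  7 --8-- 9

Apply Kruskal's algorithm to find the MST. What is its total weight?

Applying Kruskal's algorithm (sort edges by weight, add if no cycle):
  Add (5,6) w=1
  Add (0,3) w=2
  Add (0,6) w=2
  Add (4,9) w=4
  Add (2,9) w=6
  Add (0,4) w=7
  Skip (3,4) w=7 (creates cycle)
  Skip (3,9) w=8 (creates cycle)
  Add (4,7) w=8
  Skip (7,9) w=8 (creates cycle)
  Add (2,8) w=9
  Add (1,3) w=10
  Skip (4,5) w=12 (creates cycle)
  Skip (6,8) w=14 (creates cycle)
MST weight = 49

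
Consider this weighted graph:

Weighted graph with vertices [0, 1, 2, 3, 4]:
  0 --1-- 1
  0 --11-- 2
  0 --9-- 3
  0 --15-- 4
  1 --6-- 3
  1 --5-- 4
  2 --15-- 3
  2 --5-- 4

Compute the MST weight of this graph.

Applying Kruskal's algorithm (sort edges by weight, add if no cycle):
  Add (0,1) w=1
  Add (1,4) w=5
  Add (2,4) w=5
  Add (1,3) w=6
  Skip (0,3) w=9 (creates cycle)
  Skip (0,2) w=11 (creates cycle)
  Skip (0,4) w=15 (creates cycle)
  Skip (2,3) w=15 (creates cycle)
MST weight = 17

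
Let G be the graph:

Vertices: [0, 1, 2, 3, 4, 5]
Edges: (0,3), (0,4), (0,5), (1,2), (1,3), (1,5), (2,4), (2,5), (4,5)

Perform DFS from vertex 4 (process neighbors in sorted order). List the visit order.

DFS from vertex 4 (neighbors processed in ascending order):
Visit order: 4, 0, 3, 1, 2, 5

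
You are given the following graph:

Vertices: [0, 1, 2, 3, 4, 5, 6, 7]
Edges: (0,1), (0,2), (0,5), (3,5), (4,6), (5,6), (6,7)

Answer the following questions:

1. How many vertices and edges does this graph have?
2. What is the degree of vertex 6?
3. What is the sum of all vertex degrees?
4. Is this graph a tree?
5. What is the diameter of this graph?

Count: 8 vertices, 7 edges.
Vertex 6 has neighbors [4, 5, 7], degree = 3.
Handshaking lemma: 2 * 7 = 14.
A graph is a tree iff it is connected and has exactly n-1 edges. This graph is connected (all 8 vertices in one component) and has 8-1 = 7 edges. It is a tree.
Diameter (longest shortest path) = 4.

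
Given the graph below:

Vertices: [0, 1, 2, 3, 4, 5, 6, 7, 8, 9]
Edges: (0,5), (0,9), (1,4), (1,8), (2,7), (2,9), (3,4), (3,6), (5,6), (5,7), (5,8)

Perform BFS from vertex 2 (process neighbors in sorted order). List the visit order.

BFS from vertex 2 (neighbors processed in ascending order):
Visit order: 2, 7, 9, 5, 0, 6, 8, 3, 1, 4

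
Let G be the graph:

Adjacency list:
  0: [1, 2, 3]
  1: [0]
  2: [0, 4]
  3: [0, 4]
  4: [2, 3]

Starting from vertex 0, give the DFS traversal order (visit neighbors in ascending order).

DFS from vertex 0 (neighbors processed in ascending order):
Visit order: 0, 1, 2, 4, 3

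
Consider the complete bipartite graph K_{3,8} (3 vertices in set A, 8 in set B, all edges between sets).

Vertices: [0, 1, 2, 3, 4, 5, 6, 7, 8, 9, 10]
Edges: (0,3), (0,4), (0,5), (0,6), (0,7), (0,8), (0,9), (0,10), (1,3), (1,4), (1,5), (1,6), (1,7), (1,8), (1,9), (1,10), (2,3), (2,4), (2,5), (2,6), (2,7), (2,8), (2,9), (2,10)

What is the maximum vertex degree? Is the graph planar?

Set-A vertices have degree 8; set-B vertices have degree 3. Maximum degree = max(3,8) = 8.
K_{3,8} contains K_{3,3} as a subgraph (since both sides have >= 3 vertices); by Kuratowski's theorem it is not planar.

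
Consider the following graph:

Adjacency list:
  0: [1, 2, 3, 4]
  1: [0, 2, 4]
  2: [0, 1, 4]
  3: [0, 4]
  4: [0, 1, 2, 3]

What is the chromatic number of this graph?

The graph has a maximum clique of size 4 (lower bound on chromatic number).
A valid 4-coloring: {0: 0, 1: 2, 2: 3, 3: 2, 4: 1}.
Chromatic number = 4.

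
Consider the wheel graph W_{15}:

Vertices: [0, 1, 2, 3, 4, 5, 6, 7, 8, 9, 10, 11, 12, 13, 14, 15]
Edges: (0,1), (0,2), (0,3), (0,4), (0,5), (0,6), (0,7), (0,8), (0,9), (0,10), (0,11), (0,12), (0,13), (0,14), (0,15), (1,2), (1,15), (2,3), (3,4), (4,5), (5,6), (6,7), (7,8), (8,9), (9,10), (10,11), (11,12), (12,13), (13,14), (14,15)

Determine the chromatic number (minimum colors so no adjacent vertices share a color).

W_{15} = C_{15} plus a hub adjacent to every cycle vertex.
The outer cycle needs 3 colors (odd cycle); the hub is adjacent to all of them so needs a fresh color.
Chromatic number = 3 + 1 = 4.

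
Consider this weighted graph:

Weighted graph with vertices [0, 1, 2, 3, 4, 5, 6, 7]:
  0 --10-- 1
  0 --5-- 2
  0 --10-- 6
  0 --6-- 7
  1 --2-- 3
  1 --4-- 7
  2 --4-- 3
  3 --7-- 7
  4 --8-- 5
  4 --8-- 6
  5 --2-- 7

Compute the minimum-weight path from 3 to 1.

Using Dijkstra's algorithm from vertex 3:
Shortest path: 3 -> 1
Total weight: 2 = 2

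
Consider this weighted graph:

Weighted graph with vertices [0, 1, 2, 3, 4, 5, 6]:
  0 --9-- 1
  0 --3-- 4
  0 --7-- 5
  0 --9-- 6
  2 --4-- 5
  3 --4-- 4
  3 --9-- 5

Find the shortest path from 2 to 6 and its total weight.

Using Dijkstra's algorithm from vertex 2:
Shortest path: 2 -> 5 -> 0 -> 6
Total weight: 4 + 7 + 9 = 20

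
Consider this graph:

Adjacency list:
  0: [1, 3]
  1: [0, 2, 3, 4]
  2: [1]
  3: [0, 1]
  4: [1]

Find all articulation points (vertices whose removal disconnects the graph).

An articulation point is a vertex whose removal disconnects the graph.
Articulation points: [1]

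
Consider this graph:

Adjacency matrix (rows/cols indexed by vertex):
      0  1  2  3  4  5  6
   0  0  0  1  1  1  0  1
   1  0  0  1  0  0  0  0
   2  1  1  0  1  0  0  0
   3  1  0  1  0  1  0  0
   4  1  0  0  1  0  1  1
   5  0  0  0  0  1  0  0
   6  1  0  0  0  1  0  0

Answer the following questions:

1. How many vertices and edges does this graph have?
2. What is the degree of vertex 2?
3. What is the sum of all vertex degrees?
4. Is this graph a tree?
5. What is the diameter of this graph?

Count: 7 vertices, 9 edges.
Vertex 2 has neighbors [0, 1, 3], degree = 3.
Handshaking lemma: 2 * 9 = 18.
A tree on 7 vertices has 6 edges. This graph has 9 edges (3 extra). Not a tree.
Diameter (longest shortest path) = 4.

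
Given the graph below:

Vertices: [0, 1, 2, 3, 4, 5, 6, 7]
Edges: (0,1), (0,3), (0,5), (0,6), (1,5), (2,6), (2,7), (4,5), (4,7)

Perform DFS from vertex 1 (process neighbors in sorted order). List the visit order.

DFS from vertex 1 (neighbors processed in ascending order):
Visit order: 1, 0, 3, 5, 4, 7, 2, 6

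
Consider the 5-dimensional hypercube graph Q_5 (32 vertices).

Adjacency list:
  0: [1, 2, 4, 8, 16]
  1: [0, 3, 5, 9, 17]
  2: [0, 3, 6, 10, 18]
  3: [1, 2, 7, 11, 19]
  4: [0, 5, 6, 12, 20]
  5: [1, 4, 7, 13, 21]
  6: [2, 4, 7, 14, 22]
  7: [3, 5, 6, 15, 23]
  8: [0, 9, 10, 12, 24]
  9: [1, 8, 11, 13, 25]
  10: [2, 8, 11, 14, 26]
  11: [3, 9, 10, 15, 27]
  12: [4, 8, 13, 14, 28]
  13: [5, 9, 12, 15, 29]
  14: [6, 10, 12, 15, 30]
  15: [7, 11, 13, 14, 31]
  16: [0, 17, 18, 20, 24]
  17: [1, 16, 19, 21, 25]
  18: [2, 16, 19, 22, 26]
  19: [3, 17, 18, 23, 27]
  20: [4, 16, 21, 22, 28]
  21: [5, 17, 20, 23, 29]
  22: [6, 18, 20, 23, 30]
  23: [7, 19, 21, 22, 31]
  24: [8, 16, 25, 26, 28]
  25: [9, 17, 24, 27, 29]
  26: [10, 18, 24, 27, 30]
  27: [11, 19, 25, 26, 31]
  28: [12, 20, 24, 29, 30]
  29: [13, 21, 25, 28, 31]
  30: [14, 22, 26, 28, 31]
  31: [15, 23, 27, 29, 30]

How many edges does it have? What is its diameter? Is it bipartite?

The 5-dimensional hypercube Q_5 has 32 vertices and each vertex has degree 5.
Total edges = 32 * 5 / 2 = 80.
Diameter = 5 (max Hamming distance between binary labels).
Hypercubes are bipartite (partition by parity of binary representation).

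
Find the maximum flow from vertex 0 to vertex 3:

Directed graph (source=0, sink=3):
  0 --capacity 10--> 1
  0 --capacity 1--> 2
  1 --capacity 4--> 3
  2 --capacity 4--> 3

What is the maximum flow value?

Computing max flow:
  Flow on (0->1): 4/10
  Flow on (0->2): 1/1
  Flow on (1->3): 4/4
  Flow on (2->3): 1/4
Maximum flow = 5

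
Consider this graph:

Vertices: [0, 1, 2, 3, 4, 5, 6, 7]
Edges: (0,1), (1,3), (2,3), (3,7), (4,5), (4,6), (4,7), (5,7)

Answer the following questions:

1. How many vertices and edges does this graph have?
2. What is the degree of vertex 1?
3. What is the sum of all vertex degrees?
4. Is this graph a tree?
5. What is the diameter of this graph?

Count: 8 vertices, 8 edges.
Vertex 1 has neighbors [0, 3], degree = 2.
Handshaking lemma: 2 * 8 = 16.
A tree on 8 vertices has 7 edges. This graph has 8 edges (1 extra). Not a tree.
Diameter (longest shortest path) = 5.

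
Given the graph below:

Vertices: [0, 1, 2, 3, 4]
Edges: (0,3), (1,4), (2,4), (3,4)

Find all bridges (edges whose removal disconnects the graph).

A bridge is an edge whose removal increases the number of connected components.
Bridges found: (0,3), (1,4), (2,4), (3,4)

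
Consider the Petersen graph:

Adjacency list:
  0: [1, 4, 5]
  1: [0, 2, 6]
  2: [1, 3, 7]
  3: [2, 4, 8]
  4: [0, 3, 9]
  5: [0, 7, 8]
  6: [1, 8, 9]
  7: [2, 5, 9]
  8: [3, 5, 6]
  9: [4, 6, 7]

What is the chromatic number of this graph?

The Petersen graph contains odd cycles (e.g. the outer 5-cycle), so chi >= 3.
A proper 3-coloring exists (it is a well-known 3-chromatic graph).
Chromatic number = 3.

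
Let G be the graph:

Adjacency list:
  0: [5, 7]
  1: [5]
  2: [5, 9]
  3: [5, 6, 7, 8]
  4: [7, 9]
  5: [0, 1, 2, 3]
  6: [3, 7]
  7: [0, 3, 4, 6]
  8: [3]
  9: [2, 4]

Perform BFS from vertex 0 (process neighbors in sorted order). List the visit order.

BFS from vertex 0 (neighbors processed in ascending order):
Visit order: 0, 5, 7, 1, 2, 3, 4, 6, 9, 8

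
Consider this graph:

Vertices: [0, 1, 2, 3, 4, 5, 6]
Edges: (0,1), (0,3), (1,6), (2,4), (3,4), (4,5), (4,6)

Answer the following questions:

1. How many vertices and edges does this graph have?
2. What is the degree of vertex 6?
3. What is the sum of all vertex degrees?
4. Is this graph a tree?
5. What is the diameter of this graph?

Count: 7 vertices, 7 edges.
Vertex 6 has neighbors [1, 4], degree = 2.
Handshaking lemma: 2 * 7 = 14.
A tree on 7 vertices has 6 edges. This graph has 7 edges (1 extra). Not a tree.
Diameter (longest shortest path) = 3.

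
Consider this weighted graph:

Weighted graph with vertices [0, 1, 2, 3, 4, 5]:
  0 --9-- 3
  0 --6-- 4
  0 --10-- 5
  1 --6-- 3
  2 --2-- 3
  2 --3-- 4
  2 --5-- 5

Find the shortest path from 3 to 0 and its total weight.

Using Dijkstra's algorithm from vertex 3:
Shortest path: 3 -> 0
Total weight: 9 = 9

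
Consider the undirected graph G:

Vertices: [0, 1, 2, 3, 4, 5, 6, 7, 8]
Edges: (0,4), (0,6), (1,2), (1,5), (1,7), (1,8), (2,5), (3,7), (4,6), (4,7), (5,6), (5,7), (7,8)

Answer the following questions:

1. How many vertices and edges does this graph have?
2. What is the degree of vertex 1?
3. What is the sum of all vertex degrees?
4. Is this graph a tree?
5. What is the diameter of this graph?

Count: 9 vertices, 13 edges.
Vertex 1 has neighbors [2, 5, 7, 8], degree = 4.
Handshaking lemma: 2 * 13 = 26.
A tree on 9 vertices has 8 edges. This graph has 13 edges (5 extra). Not a tree.
Diameter (longest shortest path) = 3.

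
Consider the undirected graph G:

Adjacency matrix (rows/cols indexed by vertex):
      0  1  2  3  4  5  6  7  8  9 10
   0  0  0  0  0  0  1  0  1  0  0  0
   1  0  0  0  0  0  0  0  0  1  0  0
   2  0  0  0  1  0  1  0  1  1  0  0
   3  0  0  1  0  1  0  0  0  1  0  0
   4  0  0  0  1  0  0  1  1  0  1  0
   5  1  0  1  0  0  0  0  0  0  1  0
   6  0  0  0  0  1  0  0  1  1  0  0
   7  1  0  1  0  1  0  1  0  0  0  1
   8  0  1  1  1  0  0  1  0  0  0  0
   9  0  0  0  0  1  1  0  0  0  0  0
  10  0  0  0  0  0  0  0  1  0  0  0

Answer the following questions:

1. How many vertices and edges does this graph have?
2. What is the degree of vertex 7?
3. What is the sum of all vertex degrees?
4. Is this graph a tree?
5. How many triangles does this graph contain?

Count: 11 vertices, 16 edges.
Vertex 7 has neighbors [0, 2, 4, 6, 10], degree = 5.
Handshaking lemma: 2 * 16 = 32.
A tree on 11 vertices has 10 edges. This graph has 16 edges (6 extra). Not a tree.
Number of triangles = 2.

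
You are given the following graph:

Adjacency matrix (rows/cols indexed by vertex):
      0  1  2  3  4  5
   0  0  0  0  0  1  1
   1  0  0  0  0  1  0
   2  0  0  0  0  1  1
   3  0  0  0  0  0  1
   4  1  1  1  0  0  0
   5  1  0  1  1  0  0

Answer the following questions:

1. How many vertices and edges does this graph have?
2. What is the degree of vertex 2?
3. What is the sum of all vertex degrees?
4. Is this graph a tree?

Count: 6 vertices, 6 edges.
Vertex 2 has neighbors [4, 5], degree = 2.
Handshaking lemma: 2 * 6 = 12.
A tree on 6 vertices has 5 edges. This graph has 6 edges (1 extra). Not a tree.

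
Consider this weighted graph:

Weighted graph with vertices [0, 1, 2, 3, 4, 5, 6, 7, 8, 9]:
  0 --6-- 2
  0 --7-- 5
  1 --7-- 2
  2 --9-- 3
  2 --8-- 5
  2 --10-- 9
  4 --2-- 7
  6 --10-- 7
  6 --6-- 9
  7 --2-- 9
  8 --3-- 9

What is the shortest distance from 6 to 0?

Using Dijkstra's algorithm from vertex 6:
Shortest path: 6 -> 9 -> 2 -> 0
Total weight: 6 + 10 + 6 = 22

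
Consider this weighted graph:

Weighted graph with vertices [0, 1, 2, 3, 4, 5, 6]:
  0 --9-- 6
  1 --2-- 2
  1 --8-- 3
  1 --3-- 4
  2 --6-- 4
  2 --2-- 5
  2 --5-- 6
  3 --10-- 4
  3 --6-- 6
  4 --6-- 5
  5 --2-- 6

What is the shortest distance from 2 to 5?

Using Dijkstra's algorithm from vertex 2:
Shortest path: 2 -> 5
Total weight: 2 = 2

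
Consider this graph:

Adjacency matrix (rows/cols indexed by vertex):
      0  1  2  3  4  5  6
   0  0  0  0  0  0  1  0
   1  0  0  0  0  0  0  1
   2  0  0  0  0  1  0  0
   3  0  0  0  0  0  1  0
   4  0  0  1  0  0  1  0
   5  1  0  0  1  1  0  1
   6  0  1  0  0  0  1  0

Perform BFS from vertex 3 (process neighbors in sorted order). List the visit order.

BFS from vertex 3 (neighbors processed in ascending order):
Visit order: 3, 5, 0, 4, 6, 2, 1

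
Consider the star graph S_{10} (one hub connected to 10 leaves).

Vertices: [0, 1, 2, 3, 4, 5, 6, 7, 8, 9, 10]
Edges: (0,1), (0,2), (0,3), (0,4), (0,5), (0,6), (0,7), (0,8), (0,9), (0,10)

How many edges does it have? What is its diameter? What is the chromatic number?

Star graph S_{10}: the hub connects to all 10 leaves.
Edges = 10.
Diameter = 2 (any leaf to hub is 1, leaf to leaf through hub is 2).
Star graphs are bipartite (hub vs leaves), so chromatic number = 2.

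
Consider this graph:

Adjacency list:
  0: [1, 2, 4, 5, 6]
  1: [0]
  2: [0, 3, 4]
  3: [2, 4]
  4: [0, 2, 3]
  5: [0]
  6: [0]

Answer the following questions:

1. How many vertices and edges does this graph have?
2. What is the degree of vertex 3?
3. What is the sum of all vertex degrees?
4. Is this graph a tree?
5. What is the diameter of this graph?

Count: 7 vertices, 8 edges.
Vertex 3 has neighbors [2, 4], degree = 2.
Handshaking lemma: 2 * 8 = 16.
A tree on 7 vertices has 6 edges. This graph has 8 edges (2 extra). Not a tree.
Diameter (longest shortest path) = 3.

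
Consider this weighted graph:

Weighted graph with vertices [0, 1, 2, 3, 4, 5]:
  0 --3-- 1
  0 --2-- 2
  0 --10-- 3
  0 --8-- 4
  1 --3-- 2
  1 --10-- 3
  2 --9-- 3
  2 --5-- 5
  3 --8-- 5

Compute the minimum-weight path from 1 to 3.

Using Dijkstra's algorithm from vertex 1:
Shortest path: 1 -> 3
Total weight: 10 = 10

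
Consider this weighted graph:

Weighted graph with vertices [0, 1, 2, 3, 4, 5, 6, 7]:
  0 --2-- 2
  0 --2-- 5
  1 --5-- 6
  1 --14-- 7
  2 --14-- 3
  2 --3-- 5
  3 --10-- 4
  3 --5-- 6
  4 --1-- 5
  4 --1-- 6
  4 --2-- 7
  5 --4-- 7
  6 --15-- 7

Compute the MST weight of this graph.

Applying Kruskal's algorithm (sort edges by weight, add if no cycle):
  Add (4,5) w=1
  Add (4,6) w=1
  Add (0,5) w=2
  Add (0,2) w=2
  Add (4,7) w=2
  Skip (2,5) w=3 (creates cycle)
  Skip (5,7) w=4 (creates cycle)
  Add (1,6) w=5
  Add (3,6) w=5
  Skip (3,4) w=10 (creates cycle)
  Skip (1,7) w=14 (creates cycle)
  Skip (2,3) w=14 (creates cycle)
  Skip (6,7) w=15 (creates cycle)
MST weight = 18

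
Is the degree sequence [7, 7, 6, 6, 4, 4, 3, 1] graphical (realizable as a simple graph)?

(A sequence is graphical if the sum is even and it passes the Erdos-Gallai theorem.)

Sum of degrees = 38. Sum is even but fails Erdos-Gallai. The sequence is NOT graphical.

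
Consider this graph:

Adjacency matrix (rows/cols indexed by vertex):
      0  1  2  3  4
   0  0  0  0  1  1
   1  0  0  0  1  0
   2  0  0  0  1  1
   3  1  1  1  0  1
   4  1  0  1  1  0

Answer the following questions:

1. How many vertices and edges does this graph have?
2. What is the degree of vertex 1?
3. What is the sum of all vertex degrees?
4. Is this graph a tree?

Count: 5 vertices, 6 edges.
Vertex 1 has neighbors [3], degree = 1.
Handshaking lemma: 2 * 6 = 12.
A tree on 5 vertices has 4 edges. This graph has 6 edges (2 extra). Not a tree.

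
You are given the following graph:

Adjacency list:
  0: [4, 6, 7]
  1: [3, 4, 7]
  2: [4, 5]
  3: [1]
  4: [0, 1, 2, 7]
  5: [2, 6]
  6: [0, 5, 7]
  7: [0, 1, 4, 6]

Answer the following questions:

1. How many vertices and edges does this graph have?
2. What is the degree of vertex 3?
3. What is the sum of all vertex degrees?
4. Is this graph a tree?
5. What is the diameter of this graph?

Count: 8 vertices, 11 edges.
Vertex 3 has neighbors [1], degree = 1.
Handshaking lemma: 2 * 11 = 22.
A tree on 8 vertices has 7 edges. This graph has 11 edges (4 extra). Not a tree.
Diameter (longest shortest path) = 4.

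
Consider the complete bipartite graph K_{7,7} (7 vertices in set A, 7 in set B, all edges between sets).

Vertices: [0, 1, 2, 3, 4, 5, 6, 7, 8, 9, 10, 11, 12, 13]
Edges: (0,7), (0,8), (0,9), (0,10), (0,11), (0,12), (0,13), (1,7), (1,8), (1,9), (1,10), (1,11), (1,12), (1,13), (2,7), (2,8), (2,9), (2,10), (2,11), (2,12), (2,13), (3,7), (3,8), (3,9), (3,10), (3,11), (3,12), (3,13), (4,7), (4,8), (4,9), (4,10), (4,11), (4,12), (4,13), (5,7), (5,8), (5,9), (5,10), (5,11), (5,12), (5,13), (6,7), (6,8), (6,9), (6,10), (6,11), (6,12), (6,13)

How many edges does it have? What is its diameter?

K_{7,7} has 7 * 7 = 49 edges.
Any vertex reaches any opposite-side vertex in 1 step; same-side vertices reach in 2 steps via any opposite-side vertex.
Diameter = 2.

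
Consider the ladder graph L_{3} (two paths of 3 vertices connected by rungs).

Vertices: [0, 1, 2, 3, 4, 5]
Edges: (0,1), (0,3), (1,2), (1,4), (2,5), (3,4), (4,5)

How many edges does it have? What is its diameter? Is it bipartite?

Ladder graph L_{3}: 3 rungs + 2 * (3-1) path edges = 3 + 4 = 7 edges.
Diameter = 3.
Ladder graphs are bipartite (alternating coloring along each path).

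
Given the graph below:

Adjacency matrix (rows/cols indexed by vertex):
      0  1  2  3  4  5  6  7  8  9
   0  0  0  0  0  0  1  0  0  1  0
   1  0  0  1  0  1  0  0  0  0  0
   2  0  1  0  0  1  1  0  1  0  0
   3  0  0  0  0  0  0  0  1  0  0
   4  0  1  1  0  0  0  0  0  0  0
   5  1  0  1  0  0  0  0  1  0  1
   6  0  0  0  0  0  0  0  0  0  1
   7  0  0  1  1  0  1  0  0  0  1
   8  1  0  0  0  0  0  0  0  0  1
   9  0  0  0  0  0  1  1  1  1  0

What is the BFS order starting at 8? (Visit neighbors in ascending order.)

BFS from vertex 8 (neighbors processed in ascending order):
Visit order: 8, 0, 9, 5, 6, 7, 2, 3, 1, 4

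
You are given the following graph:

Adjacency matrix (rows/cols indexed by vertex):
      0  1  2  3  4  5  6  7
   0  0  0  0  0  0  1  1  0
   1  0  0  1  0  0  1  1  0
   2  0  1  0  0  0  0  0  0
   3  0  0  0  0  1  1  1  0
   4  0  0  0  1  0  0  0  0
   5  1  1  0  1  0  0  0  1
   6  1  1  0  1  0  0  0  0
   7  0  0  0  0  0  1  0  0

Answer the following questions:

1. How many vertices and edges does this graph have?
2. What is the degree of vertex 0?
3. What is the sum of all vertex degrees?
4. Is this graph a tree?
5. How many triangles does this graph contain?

Count: 8 vertices, 9 edges.
Vertex 0 has neighbors [5, 6], degree = 2.
Handshaking lemma: 2 * 9 = 18.
A tree on 8 vertices has 7 edges. This graph has 9 edges (2 extra). Not a tree.
Number of triangles = 0.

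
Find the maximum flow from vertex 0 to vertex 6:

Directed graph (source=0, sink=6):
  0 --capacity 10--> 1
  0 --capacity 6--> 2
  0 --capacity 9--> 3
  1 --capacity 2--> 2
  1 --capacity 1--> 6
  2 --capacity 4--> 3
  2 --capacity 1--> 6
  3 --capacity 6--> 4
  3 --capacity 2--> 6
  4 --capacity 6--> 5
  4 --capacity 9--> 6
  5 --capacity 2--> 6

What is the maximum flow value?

Computing max flow:
  Flow on (0->1): 3/10
  Flow on (0->2): 3/6
  Flow on (0->3): 4/9
  Flow on (1->2): 2/2
  Flow on (1->6): 1/1
  Flow on (2->3): 4/4
  Flow on (2->6): 1/1
  Flow on (3->4): 6/6
  Flow on (3->6): 2/2
  Flow on (4->6): 6/9
Maximum flow = 10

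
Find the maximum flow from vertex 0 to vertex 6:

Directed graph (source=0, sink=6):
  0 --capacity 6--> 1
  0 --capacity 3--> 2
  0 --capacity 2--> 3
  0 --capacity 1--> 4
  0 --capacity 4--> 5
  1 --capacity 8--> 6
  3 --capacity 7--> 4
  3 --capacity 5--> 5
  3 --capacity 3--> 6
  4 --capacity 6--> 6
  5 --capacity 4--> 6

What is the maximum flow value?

Computing max flow:
  Flow on (0->1): 6/6
  Flow on (0->3): 2/2
  Flow on (0->4): 1/1
  Flow on (0->5): 4/4
  Flow on (1->6): 6/8
  Flow on (3->6): 2/3
  Flow on (4->6): 1/6
  Flow on (5->6): 4/4
Maximum flow = 13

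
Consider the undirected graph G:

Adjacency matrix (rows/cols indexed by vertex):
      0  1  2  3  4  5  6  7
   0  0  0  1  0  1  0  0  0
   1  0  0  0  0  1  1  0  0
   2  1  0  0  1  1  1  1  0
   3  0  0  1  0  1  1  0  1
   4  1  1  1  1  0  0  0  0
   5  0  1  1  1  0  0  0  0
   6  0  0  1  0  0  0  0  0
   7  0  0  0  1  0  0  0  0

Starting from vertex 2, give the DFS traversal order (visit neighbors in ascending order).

DFS from vertex 2 (neighbors processed in ascending order):
Visit order: 2, 0, 4, 1, 5, 3, 7, 6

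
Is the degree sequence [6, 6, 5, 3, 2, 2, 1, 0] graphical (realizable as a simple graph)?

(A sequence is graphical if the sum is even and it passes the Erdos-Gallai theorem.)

Sum of degrees = 25. Sum is odd, so the sequence is NOT graphical.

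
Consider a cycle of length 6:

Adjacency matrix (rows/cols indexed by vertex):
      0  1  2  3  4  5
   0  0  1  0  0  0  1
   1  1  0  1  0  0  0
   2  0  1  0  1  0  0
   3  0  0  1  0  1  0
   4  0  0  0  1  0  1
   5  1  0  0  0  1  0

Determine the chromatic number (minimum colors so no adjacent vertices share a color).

This is an even cycle (C_6). Even cycles are bipartite.
Chromatic number = 2.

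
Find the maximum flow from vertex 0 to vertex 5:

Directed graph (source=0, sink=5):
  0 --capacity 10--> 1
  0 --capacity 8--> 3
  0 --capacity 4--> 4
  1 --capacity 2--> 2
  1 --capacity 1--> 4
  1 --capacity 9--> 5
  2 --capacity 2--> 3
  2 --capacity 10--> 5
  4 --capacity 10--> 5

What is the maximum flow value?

Computing max flow:
  Flow on (0->1): 10/10
  Flow on (0->4): 4/4
  Flow on (1->2): 1/2
  Flow on (1->5): 9/9
  Flow on (2->5): 1/10
  Flow on (4->5): 4/10
Maximum flow = 14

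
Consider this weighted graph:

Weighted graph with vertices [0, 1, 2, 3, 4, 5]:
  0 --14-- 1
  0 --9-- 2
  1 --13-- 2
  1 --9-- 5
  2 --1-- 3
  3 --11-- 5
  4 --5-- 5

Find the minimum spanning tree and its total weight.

Applying Kruskal's algorithm (sort edges by weight, add if no cycle):
  Add (2,3) w=1
  Add (4,5) w=5
  Add (0,2) w=9
  Add (1,5) w=9
  Add (3,5) w=11
  Skip (1,2) w=13 (creates cycle)
  Skip (0,1) w=14 (creates cycle)
MST weight = 35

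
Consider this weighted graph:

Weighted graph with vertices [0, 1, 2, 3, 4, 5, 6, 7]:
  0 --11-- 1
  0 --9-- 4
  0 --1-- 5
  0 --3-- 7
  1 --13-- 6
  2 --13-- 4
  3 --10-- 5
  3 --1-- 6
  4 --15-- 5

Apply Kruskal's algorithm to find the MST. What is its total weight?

Applying Kruskal's algorithm (sort edges by weight, add if no cycle):
  Add (0,5) w=1
  Add (3,6) w=1
  Add (0,7) w=3
  Add (0,4) w=9
  Add (3,5) w=10
  Add (0,1) w=11
  Skip (1,6) w=13 (creates cycle)
  Add (2,4) w=13
  Skip (4,5) w=15 (creates cycle)
MST weight = 48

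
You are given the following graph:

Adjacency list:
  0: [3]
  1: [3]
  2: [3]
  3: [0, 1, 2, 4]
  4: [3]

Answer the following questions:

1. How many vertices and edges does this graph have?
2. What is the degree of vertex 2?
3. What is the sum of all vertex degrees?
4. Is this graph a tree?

Count: 5 vertices, 4 edges.
Vertex 2 has neighbors [3], degree = 1.
Handshaking lemma: 2 * 4 = 8.
A graph is a tree iff it is connected and has exactly n-1 edges. This graph is connected (all 5 vertices in one component) and has 5-1 = 4 edges. It is a tree.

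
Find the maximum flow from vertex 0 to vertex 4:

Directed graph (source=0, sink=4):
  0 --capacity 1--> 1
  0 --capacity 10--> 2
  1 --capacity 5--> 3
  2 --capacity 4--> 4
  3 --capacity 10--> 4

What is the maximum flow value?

Computing max flow:
  Flow on (0->1): 1/1
  Flow on (0->2): 4/10
  Flow on (1->3): 1/5
  Flow on (2->4): 4/4
  Flow on (3->4): 1/10
Maximum flow = 5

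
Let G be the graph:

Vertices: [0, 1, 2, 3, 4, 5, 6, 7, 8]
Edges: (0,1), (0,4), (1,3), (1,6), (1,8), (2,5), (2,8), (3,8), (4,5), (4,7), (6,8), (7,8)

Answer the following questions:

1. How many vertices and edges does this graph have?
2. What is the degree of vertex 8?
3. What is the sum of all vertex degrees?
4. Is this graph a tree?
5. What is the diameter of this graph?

Count: 9 vertices, 12 edges.
Vertex 8 has neighbors [1, 2, 3, 6, 7], degree = 5.
Handshaking lemma: 2 * 12 = 24.
A tree on 9 vertices has 8 edges. This graph has 12 edges (4 extra). Not a tree.
Diameter (longest shortest path) = 3.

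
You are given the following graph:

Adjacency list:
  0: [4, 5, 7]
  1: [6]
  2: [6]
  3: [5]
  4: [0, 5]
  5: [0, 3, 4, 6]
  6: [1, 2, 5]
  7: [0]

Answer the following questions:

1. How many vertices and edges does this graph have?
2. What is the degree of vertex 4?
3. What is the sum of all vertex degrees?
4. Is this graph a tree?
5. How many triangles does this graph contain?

Count: 8 vertices, 8 edges.
Vertex 4 has neighbors [0, 5], degree = 2.
Handshaking lemma: 2 * 8 = 16.
A tree on 8 vertices has 7 edges. This graph has 8 edges (1 extra). Not a tree.
Number of triangles = 1.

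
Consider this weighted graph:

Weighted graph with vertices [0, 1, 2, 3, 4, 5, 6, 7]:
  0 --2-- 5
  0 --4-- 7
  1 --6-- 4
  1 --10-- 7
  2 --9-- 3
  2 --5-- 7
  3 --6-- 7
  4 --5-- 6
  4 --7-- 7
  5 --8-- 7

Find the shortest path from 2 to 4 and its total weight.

Using Dijkstra's algorithm from vertex 2:
Shortest path: 2 -> 7 -> 4
Total weight: 5 + 7 = 12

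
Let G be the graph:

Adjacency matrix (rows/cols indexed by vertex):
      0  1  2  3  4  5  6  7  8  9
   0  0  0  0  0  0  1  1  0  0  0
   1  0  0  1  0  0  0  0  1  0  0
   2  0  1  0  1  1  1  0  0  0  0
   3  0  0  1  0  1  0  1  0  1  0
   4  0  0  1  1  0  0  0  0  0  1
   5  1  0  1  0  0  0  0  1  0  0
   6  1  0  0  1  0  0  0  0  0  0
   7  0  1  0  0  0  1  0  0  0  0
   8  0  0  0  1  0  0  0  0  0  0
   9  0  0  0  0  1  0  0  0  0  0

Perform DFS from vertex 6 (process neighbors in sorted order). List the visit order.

DFS from vertex 6 (neighbors processed in ascending order):
Visit order: 6, 0, 5, 2, 1, 7, 3, 4, 9, 8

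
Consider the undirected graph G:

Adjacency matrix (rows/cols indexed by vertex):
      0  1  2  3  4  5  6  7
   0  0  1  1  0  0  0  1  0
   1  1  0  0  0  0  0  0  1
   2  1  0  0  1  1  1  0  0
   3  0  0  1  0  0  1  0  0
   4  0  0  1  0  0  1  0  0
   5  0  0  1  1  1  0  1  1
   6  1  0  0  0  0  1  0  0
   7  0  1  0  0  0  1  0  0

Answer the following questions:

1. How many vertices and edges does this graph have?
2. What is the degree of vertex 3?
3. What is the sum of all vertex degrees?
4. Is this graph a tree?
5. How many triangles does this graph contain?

Count: 8 vertices, 11 edges.
Vertex 3 has neighbors [2, 5], degree = 2.
Handshaking lemma: 2 * 11 = 22.
A tree on 8 vertices has 7 edges. This graph has 11 edges (4 extra). Not a tree.
Number of triangles = 2.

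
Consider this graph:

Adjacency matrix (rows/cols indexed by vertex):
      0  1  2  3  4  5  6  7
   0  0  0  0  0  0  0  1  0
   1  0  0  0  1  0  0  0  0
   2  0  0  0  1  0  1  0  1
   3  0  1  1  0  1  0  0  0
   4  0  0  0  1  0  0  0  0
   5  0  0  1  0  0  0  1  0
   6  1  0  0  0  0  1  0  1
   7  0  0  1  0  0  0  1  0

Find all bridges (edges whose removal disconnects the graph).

A bridge is an edge whose removal increases the number of connected components.
Bridges found: (0,6), (1,3), (2,3), (3,4)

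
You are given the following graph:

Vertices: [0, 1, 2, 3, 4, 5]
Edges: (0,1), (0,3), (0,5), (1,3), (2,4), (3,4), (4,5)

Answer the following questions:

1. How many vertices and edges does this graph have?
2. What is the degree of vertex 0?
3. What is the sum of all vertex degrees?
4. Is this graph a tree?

Count: 6 vertices, 7 edges.
Vertex 0 has neighbors [1, 3, 5], degree = 3.
Handshaking lemma: 2 * 7 = 14.
A tree on 6 vertices has 5 edges. This graph has 7 edges (2 extra). Not a tree.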